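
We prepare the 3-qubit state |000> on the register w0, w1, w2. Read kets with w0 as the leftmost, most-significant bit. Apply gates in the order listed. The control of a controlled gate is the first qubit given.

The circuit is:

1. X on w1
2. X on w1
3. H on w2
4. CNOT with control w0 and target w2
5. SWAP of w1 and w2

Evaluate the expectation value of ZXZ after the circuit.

The expectation value of ZXZ is 1.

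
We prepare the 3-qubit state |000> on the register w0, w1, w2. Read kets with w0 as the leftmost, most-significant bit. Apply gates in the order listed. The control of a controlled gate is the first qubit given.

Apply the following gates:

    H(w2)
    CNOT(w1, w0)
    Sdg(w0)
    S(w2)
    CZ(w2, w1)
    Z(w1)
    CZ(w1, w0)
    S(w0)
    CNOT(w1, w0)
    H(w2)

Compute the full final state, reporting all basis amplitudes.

After the circuit, the state carries amplitude 1/2 + I/2 on |000>, 1/2 - I/2 on |001>, and 0 on every other basis state.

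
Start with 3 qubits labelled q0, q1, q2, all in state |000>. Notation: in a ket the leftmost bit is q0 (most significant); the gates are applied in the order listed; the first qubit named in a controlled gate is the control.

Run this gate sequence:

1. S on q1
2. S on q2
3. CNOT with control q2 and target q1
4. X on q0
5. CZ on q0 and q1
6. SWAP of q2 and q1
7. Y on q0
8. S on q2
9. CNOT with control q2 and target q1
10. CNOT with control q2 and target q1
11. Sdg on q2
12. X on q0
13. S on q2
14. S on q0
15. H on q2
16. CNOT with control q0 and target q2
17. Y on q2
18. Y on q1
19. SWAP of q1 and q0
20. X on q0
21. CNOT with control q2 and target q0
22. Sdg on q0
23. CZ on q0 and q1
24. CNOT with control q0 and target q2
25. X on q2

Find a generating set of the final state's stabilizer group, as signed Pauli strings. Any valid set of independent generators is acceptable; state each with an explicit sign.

The stabilizer group can be generated by -YII, -IZI, -IIZ, among other valid generating sets.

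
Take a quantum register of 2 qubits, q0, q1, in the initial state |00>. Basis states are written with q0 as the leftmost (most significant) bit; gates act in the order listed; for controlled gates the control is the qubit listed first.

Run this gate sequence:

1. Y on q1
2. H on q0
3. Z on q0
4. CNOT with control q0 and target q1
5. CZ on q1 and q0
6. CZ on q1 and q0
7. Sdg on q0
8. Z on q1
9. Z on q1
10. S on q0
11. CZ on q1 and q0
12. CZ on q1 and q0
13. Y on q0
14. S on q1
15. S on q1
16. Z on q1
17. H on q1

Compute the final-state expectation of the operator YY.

The expectation value of YY is 1.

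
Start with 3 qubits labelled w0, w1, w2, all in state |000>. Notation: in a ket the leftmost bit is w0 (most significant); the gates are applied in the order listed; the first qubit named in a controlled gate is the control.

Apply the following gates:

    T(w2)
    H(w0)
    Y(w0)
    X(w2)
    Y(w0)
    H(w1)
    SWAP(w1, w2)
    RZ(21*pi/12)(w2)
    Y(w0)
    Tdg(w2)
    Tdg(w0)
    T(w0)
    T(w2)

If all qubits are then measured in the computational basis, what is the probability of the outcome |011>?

Outcome |011> occurs with probability 1/4. Key observation: the block from step 10 through step 13 cancels to the identity and can be dropped.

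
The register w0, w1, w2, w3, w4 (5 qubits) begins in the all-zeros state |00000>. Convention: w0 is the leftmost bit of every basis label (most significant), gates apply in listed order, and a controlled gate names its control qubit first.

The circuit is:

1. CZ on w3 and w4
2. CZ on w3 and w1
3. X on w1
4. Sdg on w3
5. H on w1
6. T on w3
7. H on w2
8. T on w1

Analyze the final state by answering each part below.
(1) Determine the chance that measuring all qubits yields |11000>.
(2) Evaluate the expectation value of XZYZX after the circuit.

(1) A full measurement returns |11000> with probability 0.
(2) In the final state, XZYZX has expectation 0.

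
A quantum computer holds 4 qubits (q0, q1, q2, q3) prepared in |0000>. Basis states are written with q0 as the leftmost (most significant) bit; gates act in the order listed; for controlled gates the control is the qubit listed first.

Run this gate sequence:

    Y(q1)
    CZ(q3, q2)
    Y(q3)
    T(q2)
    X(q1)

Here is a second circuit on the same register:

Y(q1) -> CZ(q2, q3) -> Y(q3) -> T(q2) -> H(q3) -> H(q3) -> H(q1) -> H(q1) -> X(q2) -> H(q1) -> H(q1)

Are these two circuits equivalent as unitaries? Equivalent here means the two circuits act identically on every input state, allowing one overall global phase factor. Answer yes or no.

No, they are not equivalent — no single phase factor reconciles the two unitaries.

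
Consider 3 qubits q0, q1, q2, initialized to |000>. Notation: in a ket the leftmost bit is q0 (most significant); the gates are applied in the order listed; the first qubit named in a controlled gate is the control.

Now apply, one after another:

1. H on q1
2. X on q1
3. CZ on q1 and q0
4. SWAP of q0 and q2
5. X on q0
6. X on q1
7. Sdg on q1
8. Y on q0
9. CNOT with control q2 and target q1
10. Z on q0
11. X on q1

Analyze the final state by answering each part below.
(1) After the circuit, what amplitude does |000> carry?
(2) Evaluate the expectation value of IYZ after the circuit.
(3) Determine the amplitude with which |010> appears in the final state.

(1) The final state's coefficient on |000> equals -sqrt(2)/2.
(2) The observable IYZ averages to 1.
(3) The amplitude on |010> is -sqrt(2)*I/2.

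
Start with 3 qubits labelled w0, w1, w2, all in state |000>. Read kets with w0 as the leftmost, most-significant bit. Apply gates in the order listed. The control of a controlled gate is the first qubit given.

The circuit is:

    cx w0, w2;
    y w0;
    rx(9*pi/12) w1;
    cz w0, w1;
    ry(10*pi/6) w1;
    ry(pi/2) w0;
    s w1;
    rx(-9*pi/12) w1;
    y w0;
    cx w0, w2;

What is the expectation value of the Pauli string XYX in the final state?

The expectation value of XYX is -sqrt(3)/4 - 1/4.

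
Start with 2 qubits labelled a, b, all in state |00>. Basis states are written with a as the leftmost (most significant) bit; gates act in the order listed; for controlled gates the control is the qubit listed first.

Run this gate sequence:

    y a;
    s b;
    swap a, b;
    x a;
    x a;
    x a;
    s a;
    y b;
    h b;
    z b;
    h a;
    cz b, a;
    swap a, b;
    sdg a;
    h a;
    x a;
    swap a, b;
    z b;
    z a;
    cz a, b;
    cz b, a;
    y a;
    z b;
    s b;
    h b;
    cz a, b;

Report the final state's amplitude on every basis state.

The resulting statevector has amplitude 1/2 + I/2 on |00>, 0 on |01>, 0 on |10>, 1/2 - I/2 on |11>.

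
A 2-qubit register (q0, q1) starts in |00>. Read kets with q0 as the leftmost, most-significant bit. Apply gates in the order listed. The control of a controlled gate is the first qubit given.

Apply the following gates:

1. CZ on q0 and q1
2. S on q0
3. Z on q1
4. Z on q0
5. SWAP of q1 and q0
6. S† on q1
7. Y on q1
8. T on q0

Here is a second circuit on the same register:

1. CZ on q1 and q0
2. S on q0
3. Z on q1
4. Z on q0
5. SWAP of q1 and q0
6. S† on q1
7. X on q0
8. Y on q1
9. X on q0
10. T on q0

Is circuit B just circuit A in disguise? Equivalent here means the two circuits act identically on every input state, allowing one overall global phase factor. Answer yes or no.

Yes, they are equivalent — the unitaries differ by at most a global phase.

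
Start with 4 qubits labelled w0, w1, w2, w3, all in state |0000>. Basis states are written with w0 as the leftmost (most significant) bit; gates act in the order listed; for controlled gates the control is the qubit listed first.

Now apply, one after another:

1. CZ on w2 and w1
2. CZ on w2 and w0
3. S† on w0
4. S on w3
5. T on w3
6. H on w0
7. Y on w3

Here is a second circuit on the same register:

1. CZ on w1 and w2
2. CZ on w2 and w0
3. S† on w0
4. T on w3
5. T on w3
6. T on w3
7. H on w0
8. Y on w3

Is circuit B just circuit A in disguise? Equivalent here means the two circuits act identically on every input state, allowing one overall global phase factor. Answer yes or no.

Yes, they are equivalent — the unitaries differ by at most a global phase.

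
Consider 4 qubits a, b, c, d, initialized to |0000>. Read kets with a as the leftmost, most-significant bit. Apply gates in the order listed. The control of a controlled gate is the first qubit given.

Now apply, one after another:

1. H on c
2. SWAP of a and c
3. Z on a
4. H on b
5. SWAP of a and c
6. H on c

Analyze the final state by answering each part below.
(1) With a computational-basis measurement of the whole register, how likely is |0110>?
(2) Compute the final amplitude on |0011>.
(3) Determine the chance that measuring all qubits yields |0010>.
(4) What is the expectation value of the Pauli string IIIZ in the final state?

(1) Outcome |0110> occurs with probability 1/2.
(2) The final state's coefficient on |0011> equals 0.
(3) Outcome |0010> occurs with probability 1/2.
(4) In the final state, IIIZ has expectation 1.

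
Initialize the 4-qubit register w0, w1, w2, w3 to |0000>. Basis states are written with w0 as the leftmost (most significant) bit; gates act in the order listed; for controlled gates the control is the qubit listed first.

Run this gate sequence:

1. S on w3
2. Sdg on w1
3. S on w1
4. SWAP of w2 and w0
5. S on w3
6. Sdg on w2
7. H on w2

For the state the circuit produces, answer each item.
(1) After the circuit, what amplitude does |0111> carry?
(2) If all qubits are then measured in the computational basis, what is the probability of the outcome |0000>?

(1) The final state's coefficient on |0111> equals 0.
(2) The probability of measuring |0000> is 1/2.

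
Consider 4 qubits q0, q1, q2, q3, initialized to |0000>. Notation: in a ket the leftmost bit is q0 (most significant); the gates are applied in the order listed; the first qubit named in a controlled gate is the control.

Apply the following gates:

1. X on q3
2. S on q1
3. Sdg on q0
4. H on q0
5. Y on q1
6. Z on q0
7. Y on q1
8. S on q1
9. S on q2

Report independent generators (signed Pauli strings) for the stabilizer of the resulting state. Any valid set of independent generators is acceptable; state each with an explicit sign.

One valid set of independent stabilizer generators is -XIII, +IZII, +IIZI, -IIIZ (any independent generating set of the same group is equally correct).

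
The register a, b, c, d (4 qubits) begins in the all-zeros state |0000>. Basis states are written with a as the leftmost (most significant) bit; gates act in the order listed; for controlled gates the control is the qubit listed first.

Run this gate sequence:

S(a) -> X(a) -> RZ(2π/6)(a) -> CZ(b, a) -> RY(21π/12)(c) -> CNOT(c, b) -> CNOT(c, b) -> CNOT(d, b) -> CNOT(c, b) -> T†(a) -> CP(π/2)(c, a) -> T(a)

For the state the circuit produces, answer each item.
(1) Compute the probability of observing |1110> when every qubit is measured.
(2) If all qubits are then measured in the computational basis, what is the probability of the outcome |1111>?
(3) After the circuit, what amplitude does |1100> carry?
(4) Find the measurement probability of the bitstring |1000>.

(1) Outcome |1110> occurs with probability 1/2 - sqrt(2)/4. Key observation: the block from step 6 through step 7 cancels to the identity and can be dropped.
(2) A full measurement returns |1111> with probability 0.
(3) |1100> carries amplitude 0 in the final state.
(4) A full measurement returns |1000> with probability sqrt(2)/4 + 1/2.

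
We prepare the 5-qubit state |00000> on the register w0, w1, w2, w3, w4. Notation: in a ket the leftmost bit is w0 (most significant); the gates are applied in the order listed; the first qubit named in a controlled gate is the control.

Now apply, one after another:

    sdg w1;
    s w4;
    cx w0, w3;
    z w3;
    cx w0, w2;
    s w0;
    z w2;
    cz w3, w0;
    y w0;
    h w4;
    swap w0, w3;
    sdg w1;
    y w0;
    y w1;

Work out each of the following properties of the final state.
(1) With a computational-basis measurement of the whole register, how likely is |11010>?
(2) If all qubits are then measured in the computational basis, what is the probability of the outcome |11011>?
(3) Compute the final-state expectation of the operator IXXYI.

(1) The probability of measuring |11010> is 1/2.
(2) Outcome |11011> occurs with probability 1/2.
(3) The observable IXXYI averages to 0.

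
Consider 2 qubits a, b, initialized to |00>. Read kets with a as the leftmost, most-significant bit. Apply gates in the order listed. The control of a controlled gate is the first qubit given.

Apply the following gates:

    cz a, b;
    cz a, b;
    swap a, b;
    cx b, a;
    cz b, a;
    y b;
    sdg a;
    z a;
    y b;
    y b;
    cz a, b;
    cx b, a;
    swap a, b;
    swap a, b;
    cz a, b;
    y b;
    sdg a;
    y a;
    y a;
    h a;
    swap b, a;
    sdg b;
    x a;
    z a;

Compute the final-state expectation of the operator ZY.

In the final state, ZY has expectation -1.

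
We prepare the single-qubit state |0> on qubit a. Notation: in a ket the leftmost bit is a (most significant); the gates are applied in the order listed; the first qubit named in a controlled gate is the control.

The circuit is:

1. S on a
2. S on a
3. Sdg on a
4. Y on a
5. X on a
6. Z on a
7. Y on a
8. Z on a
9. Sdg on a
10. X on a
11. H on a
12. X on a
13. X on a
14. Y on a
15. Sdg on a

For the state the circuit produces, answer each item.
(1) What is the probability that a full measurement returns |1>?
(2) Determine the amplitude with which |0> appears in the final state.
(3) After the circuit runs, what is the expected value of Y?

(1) Outcome |1> occurs with probability 1/2. Key observation: gates 2-3 undo each other exactly, leaving only the rest of the circuit to track.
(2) |0> carries amplitude -sqrt(2)/2 in the final state.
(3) The observable Y averages to 1.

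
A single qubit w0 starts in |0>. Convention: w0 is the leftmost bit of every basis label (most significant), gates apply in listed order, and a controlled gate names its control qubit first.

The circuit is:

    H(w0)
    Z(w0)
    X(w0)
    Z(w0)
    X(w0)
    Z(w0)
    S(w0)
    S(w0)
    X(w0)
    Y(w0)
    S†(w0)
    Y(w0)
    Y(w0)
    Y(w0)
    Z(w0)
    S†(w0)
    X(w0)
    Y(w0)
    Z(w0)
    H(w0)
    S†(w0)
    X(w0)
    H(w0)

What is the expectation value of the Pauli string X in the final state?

The expectation value of X is 1.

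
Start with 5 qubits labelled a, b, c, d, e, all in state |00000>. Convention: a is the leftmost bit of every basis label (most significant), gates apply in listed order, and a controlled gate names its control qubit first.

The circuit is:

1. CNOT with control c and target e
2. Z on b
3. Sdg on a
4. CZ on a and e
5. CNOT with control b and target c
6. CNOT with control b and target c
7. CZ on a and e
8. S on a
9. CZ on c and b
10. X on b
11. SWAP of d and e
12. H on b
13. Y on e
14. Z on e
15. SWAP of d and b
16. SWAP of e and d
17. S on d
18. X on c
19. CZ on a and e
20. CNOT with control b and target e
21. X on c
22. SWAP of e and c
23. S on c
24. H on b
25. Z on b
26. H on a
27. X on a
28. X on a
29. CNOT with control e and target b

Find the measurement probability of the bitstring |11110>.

The probability of measuring |11110> is 1/8.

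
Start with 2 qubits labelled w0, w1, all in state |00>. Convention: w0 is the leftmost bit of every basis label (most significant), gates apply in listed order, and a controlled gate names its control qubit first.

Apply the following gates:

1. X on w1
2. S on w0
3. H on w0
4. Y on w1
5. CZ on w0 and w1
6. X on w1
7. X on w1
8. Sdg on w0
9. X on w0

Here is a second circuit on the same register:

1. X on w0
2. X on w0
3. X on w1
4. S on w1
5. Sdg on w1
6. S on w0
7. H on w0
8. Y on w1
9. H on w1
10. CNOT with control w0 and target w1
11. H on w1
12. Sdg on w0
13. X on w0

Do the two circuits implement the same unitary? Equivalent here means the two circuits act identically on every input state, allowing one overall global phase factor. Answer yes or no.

Yes, they are equivalent — the unitaries differ by at most a global phase.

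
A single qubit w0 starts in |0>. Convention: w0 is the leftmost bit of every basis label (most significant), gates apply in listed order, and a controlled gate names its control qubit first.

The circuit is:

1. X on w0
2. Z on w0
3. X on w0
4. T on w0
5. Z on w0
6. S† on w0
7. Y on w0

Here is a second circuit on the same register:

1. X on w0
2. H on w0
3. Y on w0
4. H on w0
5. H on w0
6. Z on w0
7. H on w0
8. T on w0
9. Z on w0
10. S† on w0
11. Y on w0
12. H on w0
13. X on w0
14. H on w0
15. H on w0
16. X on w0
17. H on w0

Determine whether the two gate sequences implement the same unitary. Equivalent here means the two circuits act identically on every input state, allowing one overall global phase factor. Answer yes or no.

No, they are not equivalent — no single phase factor reconciles the two unitaries.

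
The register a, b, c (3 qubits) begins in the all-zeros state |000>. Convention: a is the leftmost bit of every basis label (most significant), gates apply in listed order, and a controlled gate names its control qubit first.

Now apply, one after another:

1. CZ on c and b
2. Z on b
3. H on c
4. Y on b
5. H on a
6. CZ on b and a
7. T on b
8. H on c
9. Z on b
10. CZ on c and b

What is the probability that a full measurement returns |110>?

Outcome |110> occurs with probability 1/2.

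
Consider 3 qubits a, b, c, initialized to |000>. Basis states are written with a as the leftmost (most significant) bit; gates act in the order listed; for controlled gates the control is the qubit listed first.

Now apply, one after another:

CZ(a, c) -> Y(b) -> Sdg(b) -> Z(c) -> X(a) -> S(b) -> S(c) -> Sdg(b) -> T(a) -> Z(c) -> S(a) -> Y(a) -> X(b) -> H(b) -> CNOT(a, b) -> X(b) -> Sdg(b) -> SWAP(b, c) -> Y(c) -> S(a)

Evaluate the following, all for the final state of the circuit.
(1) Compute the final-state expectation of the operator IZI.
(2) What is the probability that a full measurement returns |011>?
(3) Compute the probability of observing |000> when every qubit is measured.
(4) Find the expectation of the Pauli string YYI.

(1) In the final state, IZI has expectation 1.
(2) Outcome |011> occurs with probability 0.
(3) A full measurement returns |000> with probability 1/2.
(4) In the final state, YYI has expectation 0.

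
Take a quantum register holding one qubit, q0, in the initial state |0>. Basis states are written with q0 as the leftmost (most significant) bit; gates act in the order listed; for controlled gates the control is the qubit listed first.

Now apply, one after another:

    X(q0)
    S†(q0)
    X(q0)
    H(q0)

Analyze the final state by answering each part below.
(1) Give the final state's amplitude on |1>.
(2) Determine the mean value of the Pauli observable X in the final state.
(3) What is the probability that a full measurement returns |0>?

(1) The final state's coefficient on |1> equals -sqrt(2)*I/2.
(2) The observable X averages to 1.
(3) The probability of measuring |0> is 1/2.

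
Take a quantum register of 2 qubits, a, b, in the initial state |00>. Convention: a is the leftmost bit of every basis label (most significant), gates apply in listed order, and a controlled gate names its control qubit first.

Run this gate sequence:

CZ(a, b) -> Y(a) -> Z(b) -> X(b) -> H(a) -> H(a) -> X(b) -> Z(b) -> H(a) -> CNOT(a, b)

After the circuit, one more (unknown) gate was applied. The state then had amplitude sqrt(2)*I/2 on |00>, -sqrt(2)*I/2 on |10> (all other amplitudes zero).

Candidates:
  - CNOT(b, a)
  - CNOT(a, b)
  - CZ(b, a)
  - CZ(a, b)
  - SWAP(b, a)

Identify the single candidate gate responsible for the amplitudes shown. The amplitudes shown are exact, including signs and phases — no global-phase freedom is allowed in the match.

The applied gate was CNOT(a, b). Key observation: the block from step 3 through step 8 cancels to the identity and can be dropped.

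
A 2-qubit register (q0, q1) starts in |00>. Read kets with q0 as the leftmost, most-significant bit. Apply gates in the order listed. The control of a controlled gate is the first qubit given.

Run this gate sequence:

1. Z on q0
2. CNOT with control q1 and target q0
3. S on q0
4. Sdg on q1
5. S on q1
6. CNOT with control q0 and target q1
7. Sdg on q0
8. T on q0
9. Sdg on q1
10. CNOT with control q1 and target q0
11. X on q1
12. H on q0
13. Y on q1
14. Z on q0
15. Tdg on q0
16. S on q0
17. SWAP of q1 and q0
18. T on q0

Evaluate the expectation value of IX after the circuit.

The observable IX averages to -sqrt(2)/2.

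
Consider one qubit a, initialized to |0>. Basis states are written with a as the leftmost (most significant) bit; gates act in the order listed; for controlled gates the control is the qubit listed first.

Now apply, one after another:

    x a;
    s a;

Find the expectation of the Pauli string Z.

The expectation value of Z is -1.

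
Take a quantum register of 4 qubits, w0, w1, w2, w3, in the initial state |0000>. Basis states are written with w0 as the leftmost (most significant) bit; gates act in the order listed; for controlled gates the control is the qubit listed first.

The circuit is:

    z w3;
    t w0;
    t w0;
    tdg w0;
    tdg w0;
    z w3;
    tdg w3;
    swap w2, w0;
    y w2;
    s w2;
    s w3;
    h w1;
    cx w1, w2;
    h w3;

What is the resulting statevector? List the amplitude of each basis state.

After the circuit, the state carries amplitude -1/2 on |0010>, -1/2 on |0011>, -1/2 on |0100>, -1/2 on |0101>, and 0 on every other basis state. Key observation: the block from step 1 through step 6 cancels to the identity and can be dropped.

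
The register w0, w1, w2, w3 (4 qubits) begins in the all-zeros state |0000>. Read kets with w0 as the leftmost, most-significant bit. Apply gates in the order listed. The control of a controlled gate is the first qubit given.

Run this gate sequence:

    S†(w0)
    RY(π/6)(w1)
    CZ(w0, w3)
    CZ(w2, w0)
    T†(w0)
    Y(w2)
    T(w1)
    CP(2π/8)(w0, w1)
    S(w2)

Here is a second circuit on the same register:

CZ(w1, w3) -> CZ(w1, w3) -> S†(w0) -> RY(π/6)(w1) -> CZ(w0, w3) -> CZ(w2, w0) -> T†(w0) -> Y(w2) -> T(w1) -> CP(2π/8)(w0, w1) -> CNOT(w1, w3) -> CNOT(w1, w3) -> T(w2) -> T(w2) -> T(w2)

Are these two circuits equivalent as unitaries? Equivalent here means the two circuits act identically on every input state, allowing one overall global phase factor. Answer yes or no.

No: there is an input state on which the two circuits produce genuinely different outputs (not merely differing by a phase).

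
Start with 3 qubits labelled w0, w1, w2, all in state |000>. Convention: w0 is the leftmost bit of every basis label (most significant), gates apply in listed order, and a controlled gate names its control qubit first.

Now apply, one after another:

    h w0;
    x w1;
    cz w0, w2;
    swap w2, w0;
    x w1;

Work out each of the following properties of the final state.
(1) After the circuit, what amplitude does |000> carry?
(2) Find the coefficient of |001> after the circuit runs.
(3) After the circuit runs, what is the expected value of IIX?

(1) The final state's coefficient on |000> equals sqrt(2)/2.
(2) The final state's coefficient on |001> equals sqrt(2)/2.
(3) The expectation value of IIX is 1.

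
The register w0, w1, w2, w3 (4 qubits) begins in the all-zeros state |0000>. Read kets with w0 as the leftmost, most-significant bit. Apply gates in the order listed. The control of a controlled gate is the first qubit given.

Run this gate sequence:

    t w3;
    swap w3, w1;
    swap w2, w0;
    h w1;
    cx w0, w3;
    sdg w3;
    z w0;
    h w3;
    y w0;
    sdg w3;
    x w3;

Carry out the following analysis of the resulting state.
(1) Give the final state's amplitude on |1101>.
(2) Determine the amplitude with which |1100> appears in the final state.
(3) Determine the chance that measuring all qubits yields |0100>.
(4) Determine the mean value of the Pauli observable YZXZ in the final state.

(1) The final state's coefficient on |1101> equals I/2.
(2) The final state's coefficient on |1100> equals 1/2.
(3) A full measurement returns |0100> with probability 0.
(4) In the final state, YZXZ has expectation 0.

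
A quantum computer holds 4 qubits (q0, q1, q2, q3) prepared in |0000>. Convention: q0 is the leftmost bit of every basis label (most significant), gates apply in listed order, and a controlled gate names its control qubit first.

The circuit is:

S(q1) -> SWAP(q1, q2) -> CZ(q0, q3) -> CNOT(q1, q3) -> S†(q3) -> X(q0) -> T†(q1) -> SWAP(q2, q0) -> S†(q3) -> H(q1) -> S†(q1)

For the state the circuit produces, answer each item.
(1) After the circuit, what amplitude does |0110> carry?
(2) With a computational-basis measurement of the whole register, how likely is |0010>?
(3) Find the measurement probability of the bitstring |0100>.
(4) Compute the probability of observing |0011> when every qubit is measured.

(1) The amplitude on |0110> is -sqrt(2)*I/2.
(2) A full measurement returns |0010> with probability 1/2.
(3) Outcome |0100> occurs with probability 0.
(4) A full measurement returns |0011> with probability 0.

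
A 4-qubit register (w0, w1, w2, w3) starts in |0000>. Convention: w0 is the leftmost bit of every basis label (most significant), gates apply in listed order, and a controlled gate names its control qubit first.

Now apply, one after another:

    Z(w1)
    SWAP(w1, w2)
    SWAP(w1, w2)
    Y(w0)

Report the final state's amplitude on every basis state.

After the circuit, the state carries amplitude I on |1000>, and 0 on every other basis state. Key observation: steps 2-3 multiply out to the identity, so the circuit reduces to the remaining gates.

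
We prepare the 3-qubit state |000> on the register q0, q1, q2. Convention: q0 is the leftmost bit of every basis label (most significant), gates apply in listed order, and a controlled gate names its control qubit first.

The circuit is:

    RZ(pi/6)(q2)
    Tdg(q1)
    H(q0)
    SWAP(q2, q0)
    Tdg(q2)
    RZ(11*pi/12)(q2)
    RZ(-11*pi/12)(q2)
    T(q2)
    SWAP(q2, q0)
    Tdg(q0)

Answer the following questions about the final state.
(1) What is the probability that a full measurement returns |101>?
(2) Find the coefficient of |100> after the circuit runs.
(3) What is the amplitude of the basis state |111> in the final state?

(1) A full measurement returns |101> with probability 0. Key observation: the block from step 4 through step 9 cancels to the identity and can be dropped.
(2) |100> carries amplitude -sqrt(2)*exp(2*I*pi/3)/2 in the final state.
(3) |111> carries amplitude 0 in the final state.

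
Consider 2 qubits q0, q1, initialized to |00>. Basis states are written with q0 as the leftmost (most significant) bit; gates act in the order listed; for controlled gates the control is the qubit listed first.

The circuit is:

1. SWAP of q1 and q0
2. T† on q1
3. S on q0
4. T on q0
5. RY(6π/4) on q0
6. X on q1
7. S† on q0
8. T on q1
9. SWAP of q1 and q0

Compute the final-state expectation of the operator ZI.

The expectation value of ZI is -1.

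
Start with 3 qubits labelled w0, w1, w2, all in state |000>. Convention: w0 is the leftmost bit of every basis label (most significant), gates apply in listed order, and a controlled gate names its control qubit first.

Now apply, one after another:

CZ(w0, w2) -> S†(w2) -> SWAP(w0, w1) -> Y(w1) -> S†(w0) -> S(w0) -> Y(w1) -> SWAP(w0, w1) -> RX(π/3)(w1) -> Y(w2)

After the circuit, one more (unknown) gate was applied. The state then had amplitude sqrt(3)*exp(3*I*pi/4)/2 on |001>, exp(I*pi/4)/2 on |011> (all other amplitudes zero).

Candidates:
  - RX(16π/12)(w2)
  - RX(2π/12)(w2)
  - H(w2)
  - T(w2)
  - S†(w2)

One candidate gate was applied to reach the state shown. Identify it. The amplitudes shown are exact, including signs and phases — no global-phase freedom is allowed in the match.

It was T(w2) that produced the state shown. Key observation: the block from step 3 through step 8 cancels to the identity and can be dropped.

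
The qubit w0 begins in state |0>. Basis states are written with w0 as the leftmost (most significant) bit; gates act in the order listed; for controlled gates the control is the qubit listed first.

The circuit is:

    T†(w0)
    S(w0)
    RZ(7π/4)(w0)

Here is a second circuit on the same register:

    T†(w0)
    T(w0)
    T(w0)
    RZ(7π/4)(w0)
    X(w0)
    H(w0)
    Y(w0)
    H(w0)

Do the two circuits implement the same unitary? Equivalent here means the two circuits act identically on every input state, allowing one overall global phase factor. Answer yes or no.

No, they are not equivalent — no single phase factor reconciles the two unitaries.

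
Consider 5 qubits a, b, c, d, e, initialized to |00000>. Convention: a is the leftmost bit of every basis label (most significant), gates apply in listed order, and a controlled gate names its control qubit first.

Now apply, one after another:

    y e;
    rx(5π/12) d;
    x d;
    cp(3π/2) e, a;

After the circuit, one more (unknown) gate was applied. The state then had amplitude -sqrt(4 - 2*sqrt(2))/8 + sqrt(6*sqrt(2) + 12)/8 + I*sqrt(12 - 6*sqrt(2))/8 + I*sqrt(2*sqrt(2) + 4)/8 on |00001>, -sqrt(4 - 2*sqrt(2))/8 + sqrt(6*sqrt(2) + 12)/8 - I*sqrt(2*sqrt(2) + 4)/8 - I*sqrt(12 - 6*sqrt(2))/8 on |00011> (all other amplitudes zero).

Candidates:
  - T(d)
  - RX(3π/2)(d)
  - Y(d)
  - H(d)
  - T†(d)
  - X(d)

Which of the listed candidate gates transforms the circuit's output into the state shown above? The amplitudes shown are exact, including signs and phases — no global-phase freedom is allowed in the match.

It was H(d) that produced the state shown.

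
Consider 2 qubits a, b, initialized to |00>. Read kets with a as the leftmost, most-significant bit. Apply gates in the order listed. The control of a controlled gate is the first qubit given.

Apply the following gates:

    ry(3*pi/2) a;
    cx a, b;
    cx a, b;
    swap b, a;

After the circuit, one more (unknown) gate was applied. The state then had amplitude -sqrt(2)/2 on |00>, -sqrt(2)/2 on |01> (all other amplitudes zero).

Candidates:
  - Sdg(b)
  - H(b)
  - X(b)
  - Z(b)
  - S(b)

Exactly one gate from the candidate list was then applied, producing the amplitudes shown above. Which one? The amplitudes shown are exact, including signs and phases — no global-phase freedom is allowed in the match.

It was Z(b) that produced the state shown.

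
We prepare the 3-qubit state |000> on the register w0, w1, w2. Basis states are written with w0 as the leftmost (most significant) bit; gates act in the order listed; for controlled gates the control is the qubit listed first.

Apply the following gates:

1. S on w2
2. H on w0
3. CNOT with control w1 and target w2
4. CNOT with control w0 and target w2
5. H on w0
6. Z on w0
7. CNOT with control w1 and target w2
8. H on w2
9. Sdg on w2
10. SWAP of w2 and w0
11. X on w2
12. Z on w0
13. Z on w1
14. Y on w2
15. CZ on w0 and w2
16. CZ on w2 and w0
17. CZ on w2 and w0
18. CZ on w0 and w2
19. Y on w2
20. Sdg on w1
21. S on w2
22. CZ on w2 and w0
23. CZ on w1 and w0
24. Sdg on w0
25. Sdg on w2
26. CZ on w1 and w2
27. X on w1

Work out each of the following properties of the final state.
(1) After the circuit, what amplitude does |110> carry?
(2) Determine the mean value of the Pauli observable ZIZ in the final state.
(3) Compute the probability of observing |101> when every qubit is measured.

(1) The final state's coefficient on |110> equals -sqrt(2)/2. Key observation: steps 14-19 multiply out to the identity, so the circuit reduces to the remaining gates.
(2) In the final state, ZIZ has expectation -1.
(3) Outcome |101> occurs with probability 0.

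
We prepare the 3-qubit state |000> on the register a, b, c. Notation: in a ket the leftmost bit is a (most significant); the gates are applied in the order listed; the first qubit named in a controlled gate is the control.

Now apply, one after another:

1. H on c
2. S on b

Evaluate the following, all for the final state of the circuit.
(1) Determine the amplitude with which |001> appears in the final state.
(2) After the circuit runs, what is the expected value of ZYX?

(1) The final state's coefficient on |001> equals sqrt(2)/2.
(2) The expectation value of ZYX is 0.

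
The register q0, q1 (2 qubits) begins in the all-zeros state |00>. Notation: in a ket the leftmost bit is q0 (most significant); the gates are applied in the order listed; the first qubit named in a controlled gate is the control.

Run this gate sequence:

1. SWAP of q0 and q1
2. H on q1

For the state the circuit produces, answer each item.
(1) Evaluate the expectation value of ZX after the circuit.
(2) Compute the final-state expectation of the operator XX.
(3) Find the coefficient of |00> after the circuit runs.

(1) The expectation value of ZX is 1.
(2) The expectation value of XX is 0.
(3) The final state's coefficient on |00> equals sqrt(2)/2.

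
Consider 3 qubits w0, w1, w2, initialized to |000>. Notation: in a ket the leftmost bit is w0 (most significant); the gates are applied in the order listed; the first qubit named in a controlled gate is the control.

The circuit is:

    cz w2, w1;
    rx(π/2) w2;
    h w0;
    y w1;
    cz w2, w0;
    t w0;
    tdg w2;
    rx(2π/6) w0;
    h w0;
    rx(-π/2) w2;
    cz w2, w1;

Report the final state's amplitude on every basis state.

The final amplitudes are 0 on |000>, 0 on |001>, -exp(3*I*pi/4)/8 + exp(I*pi/4)/8 + sqrt(3)*exp(3*I*pi/4)/8 + sqrt(3)*exp(I*pi/4)/8 on |010>, sqrt(3)/4 - I/4 - exp(3*I*pi/4)/8 + exp(I*pi/4)/8 + sqrt(3)*exp(3*I*pi/4)/8 + sqrt(3)*exp(I*pi/4)/8 on |011>, 0 on |100>, 0 on |101>, -1/4 - sqrt(3)*exp(3*I*pi/4)/8 + sqrt(3)*exp(I*pi/4)/8 + sqrt(2)*I/8 + sqrt(3)*I/4 on |110>, (-sqrt(3) - 1 - I + sqrt(3)*I)*exp(I*pi/4)/8 on |111>.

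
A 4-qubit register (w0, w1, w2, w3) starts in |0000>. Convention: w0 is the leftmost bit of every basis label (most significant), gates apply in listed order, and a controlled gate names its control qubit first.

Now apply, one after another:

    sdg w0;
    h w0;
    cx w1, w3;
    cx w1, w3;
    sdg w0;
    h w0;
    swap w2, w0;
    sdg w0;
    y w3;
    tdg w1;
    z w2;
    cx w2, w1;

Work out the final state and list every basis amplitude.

The resulting statevector has amplitude 1/2 + I/2 on |0001>, 1/2 - I/2 on |0111>, and 0 on every other basis state.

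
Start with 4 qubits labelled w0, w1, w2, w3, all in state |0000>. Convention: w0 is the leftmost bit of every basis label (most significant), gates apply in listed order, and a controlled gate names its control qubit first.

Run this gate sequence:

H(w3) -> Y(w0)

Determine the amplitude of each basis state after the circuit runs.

The resulting statevector has amplitude sqrt(2)*I/2 on |1000>, sqrt(2)*I/2 on |1001>, and 0 on every other basis state.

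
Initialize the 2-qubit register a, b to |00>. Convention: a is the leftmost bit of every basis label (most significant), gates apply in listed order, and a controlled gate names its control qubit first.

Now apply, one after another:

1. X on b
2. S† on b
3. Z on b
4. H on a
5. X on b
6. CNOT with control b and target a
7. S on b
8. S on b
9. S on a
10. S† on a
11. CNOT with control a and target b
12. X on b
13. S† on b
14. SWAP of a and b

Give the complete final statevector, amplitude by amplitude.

The final amplitudes are 0 on |00>, sqrt(2)*I/2 on |01>, sqrt(2)/2 on |10>, 0 on |11>.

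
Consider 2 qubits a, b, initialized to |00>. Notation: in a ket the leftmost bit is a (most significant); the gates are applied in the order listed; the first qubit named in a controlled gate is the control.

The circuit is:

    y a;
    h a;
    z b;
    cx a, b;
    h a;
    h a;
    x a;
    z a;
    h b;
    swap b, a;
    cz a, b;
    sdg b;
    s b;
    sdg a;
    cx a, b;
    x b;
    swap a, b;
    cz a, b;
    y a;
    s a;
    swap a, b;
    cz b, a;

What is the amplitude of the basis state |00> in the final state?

The final state's coefficient on |00> equals -1/2.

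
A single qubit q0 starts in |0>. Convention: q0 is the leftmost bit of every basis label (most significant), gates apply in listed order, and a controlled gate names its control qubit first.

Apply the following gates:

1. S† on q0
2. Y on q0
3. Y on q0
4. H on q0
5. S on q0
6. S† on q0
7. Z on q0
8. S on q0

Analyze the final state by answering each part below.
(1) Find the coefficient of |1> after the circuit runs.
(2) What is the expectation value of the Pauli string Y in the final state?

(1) The amplitude on |1> is -sqrt(2)*I/2.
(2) In the final state, Y has expectation -1.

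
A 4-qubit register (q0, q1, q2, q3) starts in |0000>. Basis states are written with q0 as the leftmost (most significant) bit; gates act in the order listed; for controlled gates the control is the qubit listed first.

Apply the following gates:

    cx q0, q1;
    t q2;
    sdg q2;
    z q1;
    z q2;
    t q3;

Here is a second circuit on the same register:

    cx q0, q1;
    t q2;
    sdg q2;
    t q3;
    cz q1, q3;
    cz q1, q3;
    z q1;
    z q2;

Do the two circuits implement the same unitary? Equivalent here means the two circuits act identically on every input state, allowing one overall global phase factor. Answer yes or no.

Yes: on every input state the two circuits agree up to one overall phase factor.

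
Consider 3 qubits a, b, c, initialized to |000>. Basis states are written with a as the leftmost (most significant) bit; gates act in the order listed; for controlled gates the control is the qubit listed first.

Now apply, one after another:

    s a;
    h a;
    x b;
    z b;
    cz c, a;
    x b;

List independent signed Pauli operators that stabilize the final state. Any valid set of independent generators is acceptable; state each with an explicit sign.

One valid set of independent stabilizer generators is +XII, +IZI, +IIZ (any independent generating set of the same group is equally correct).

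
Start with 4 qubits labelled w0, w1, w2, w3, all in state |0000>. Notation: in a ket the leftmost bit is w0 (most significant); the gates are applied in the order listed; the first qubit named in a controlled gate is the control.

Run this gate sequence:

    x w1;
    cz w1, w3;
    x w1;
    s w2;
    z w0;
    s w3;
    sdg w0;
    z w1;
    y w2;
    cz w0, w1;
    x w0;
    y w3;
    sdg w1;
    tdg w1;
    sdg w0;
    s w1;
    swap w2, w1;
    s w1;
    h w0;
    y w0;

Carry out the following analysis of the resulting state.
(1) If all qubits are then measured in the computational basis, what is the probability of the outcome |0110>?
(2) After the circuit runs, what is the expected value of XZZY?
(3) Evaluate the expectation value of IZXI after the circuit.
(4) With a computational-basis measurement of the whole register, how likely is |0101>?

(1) A full measurement returns |0110> with probability 0.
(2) In the final state, XZZY has expectation 0.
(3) In the final state, IZXI has expectation 0.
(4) Outcome |0101> occurs with probability 1/2.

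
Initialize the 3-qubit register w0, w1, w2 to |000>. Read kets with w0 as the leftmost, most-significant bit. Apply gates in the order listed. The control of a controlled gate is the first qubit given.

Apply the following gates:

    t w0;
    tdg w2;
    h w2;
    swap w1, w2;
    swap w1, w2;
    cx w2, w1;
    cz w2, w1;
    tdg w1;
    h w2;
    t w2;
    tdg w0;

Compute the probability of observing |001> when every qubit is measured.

Outcome |001> occurs with probability 1/4.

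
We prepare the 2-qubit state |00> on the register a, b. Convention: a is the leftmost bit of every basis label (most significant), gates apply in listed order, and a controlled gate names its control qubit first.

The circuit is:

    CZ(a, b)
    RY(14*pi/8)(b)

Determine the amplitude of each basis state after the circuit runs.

After the circuit, the state carries amplitude -sqrt(sqrt(2) + 2)/2 on |00>, sqrt(2 - sqrt(2))/2 on |01>, 0 on |10>, 0 on |11>.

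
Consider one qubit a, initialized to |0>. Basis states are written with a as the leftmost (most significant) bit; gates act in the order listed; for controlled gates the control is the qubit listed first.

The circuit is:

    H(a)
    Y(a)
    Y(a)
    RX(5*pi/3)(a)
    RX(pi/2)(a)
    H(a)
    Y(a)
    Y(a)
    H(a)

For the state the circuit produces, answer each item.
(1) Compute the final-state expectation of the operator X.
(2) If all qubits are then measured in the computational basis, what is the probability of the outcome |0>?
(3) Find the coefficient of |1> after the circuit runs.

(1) The observable X averages to 1.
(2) The probability of measuring |0> is 1/2.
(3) The amplitude on |1> is -(1 - I)*(sqrt(3) + I)/4.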